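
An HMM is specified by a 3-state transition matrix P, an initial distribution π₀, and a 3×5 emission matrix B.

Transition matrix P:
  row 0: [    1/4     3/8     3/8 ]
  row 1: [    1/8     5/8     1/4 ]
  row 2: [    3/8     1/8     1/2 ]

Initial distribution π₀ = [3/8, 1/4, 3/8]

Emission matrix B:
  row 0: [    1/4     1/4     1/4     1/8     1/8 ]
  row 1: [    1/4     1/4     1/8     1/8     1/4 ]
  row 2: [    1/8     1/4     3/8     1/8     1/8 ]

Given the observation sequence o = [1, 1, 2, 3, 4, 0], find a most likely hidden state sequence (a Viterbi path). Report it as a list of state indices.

t=0: δ = [9.375e-02, 6.250e-02, 9.375e-02]  (obs o_0=1)
t=1: δ = [8.789e-03, 9.766e-03, 1.172e-02]  ψ = [2, 1, 2]  (obs o_1=1)
t=2: δ = [1.099e-03, 7.629e-04, 2.197e-03]  ψ = [2, 1, 2]  (obs o_2=2)
t=3: δ = [1.030e-04, 5.960e-05, 1.373e-04]  ψ = [2, 1, 2]  (obs o_3=3)
t=4: δ = [6.437e-06, 9.656e-06, 8.583e-06]  ψ = [2, 0, 2]  (obs o_4=4)
t=5: δ = [8.047e-07, 1.509e-06, 5.364e-07]  ψ = [2, 1, 2]  (obs o_5=0)
backtrack: best end state = 1; path = [2, 2, 2, 0, 1, 1]

path = [2, 2, 2, 0, 1, 1]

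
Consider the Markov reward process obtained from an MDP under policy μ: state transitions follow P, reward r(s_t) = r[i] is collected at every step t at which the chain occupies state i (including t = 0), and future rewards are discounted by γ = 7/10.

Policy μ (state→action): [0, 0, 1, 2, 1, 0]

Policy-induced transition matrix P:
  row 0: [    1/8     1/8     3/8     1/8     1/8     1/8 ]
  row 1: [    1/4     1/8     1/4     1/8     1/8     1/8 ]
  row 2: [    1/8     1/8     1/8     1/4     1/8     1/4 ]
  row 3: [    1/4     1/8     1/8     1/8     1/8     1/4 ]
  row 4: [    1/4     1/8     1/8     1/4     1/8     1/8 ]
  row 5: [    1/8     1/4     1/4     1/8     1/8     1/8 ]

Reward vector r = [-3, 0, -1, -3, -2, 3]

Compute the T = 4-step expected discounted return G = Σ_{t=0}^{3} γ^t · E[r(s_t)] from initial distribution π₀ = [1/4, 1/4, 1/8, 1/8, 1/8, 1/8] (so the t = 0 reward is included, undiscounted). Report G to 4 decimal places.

t=0: π = [0.2500, 0.2500, 0.1250, 0.1250, 0.1250, 0.1250], E[r] = -1.1250, γ^t·E[r] = -1.125000, running G = -1.125000
t=1: π = [0.1875, 0.1406, 0.2344, 0.1563, 0.1250, 0.1563], E[r] = -1.0469, γ^t·E[r] = -0.732813, running G = -1.857813
t=2: π = [0.1777, 0.1445, 0.2090, 0.1699, 0.1250, 0.1738], E[r] = -0.9805, γ^t·E[r] = -0.480430, running G = -2.338242
t=3: π = [0.1799, 0.1467, 0.2092, 0.1667, 0.1250, 0.1724], E[r] = -0.9822, γ^t·E[r] = -0.336887, running G = -2.675129

G = -2.6751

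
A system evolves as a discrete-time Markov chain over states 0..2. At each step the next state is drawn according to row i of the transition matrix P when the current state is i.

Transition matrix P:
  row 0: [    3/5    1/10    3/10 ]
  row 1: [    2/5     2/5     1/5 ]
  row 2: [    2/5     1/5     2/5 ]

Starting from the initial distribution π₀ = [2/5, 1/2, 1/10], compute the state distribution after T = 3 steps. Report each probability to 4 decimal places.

π = [0.4992, 0.1912, 0.3096]

t=0: π = [0.4000, 0.5000, 0.1000]
t=1: π = [0.4800, 0.2600, 0.2600]
t=2: π = [0.4960, 0.2040, 0.3000]
t=3: π = [0.4992, 0.1912, 0.3096]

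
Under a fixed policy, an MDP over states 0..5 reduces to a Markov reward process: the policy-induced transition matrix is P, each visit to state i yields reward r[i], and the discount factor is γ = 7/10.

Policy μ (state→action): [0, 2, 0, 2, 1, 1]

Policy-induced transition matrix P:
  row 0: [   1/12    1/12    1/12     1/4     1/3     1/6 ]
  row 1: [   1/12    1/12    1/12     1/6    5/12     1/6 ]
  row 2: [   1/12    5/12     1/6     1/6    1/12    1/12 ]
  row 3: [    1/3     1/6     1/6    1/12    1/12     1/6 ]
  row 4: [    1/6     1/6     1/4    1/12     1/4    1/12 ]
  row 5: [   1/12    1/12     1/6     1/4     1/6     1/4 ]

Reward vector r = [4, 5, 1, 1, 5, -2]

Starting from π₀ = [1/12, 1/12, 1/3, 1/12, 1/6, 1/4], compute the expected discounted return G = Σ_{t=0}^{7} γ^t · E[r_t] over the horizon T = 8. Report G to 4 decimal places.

G = 6.9329

t=0: π = [0.0833, 0.0833, 0.3333, 0.0833, 0.1667, 0.2500], E[r] = 1.5000, γ^t·E[r] = 1.500000, running G = 1.500000
t=1: π = [0.1181, 0.2153, 0.1667, 0.1736, 0.1806, 0.1458], E[r] = 2.5000, γ^t·E[r] = 1.750000, running G = 3.250000
t=2: π = [0.1418, 0.1684, 0.1539, 0.1591, 0.2269, 0.1499], E[r] = 2.5567, γ^t·E[r] = 1.252789, running G = 4.502789
t=3: π = [0.1420, 0.1668, 0.1597, 0.1588, 0.2252, 0.1474], E[r] = 2.5519, γ^t·E[r] = 0.875298, running G = 5.378088
t=4: π = [0.1418, 0.1686, 0.1597, 0.1588, 0.2243, 0.1469], E[r] = 2.5561, γ^t·E[r] = 0.613730, running G = 5.991818
t=5: π = [0.1417, 0.1685, 0.1595, 0.1588, 0.2246, 0.1469], E[r] = 2.5567, γ^t·E[r] = 0.429712, running G = 6.421530
t=6: π = [0.1417, 0.1684, 0.1595, 0.1588, 0.2246, 0.1469], E[r] = 2.5567, γ^t·E[r] = 0.300796, running G = 6.722326
t=7: π = [0.1417, 0.1685, 0.1595, 0.1588, 0.2246, 0.1469], E[r] = 2.5567, γ^t·E[r] = 0.210559, running G = 6.932885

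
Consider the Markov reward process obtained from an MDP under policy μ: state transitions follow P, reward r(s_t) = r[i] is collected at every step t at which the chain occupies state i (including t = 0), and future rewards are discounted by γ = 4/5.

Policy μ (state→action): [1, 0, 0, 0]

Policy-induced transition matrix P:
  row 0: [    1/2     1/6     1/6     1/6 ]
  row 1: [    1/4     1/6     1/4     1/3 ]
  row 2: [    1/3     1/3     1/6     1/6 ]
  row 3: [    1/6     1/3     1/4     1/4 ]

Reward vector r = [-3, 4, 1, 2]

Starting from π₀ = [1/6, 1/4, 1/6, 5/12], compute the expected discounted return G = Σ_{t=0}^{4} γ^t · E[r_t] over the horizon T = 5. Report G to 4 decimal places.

G = 3.2901

t=0: π = [0.1667, 0.2500, 0.1667, 0.4167], E[r] = 1.5000, γ^t·E[r] = 1.500000, running G = 1.500000
t=1: π = [0.2708, 0.2639, 0.2222, 0.2431], E[r] = 0.9514, γ^t·E[r] = 0.761111, running G = 2.261111
t=2: π = [0.3160, 0.2442, 0.2089, 0.2309], E[r] = 0.6997, γ^t·E[r] = 0.447778, running G = 2.708889
t=3: π = [0.3272, 0.2400, 0.2063, 0.2266], E[r] = 0.6379, γ^t·E[r] = 0.326593, running G = 3.035481
t=4: π = [0.3301, 0.2388, 0.2055, 0.2255], E[r] = 0.6216, γ^t·E[r] = 0.254609, running G = 3.290091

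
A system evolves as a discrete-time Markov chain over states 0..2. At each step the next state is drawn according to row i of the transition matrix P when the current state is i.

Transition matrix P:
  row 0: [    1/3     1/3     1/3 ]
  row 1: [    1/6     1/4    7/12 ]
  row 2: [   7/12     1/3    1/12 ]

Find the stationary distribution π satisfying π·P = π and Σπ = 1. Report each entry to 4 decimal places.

π = [0.3641, 0.3077, 0.3282]

Balance equations π_j = Σ_i π_i·P[i][j]:
  π_0 = 1/3·π_0 + 1/6·π_1 + 7/12·π_2
  π_1 = 1/3·π_0 + 1/4·π_1 + 1/3·π_2
  normalize: π_0 + π_1 + π_2 = 1
Solving the linear system gives exactly π = [71/195, 4/13, 64/195].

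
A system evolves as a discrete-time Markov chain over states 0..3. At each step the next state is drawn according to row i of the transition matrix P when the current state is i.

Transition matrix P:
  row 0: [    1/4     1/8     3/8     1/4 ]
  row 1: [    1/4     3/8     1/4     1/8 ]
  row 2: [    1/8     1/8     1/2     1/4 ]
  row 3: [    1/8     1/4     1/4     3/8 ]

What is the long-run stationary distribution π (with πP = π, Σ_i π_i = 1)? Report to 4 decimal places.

π = [0.1728, 0.2093, 0.3621, 0.2558]

Balance equations π_j = Σ_i π_i·P[i][j]:
  π_0 = 1/4·π_0 + 1/4·π_1 + 1/8·π_2 + 1/8·π_3
  π_1 = 1/8·π_0 + 3/8·π_1 + 1/8·π_2 + 1/4·π_3
  π_2 = 3/8·π_0 + 1/4·π_1 + 1/2·π_2 + 1/4·π_3
  normalize: π_0 + π_1 + π_2 + π_3 = 1
Solving the linear system gives exactly π = [52/301, 9/43, 109/301, 11/43].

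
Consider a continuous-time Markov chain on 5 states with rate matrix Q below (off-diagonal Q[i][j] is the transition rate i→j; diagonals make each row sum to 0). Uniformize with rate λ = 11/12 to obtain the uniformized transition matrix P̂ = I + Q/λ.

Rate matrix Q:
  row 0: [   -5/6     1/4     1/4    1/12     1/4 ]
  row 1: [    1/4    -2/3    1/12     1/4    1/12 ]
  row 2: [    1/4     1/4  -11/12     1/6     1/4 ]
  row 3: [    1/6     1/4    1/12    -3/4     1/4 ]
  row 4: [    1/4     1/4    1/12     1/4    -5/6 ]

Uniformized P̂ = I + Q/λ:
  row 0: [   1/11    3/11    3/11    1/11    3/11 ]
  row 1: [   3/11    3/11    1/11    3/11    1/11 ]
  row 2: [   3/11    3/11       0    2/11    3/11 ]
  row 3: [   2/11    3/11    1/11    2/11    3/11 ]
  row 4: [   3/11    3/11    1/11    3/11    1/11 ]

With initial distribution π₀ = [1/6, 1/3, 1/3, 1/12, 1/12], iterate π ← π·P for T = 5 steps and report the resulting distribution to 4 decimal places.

π = [0.2151, 0.2727, 0.1191, 0.2042, 0.1888]

t=0: π = [0.1667, 0.3333, 0.3333, 0.0833, 0.0833]
t=1: π = [0.2348, 0.2727, 0.0909, 0.2045, 0.1970]
t=2: π = [0.2114, 0.2727, 0.1253, 0.2032, 0.1873]
t=3: π = [0.2158, 0.2727, 0.1180, 0.2044, 0.1891]
t=4: π = [0.2149, 0.2727, 0.1194, 0.2042, 0.1888]
t=5: π = [0.2151, 0.2727, 0.1191, 0.2042, 0.1888]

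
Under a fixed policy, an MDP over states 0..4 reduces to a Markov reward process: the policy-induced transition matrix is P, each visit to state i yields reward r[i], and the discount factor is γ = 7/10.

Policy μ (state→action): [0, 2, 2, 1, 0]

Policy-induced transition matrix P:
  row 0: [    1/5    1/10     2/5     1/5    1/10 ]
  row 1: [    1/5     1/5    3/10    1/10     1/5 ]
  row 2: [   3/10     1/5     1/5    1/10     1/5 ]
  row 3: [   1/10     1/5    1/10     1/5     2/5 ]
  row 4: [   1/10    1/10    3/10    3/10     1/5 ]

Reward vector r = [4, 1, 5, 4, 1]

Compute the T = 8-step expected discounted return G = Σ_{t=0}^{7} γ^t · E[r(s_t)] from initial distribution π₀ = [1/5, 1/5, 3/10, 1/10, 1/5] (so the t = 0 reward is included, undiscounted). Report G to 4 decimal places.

t=0: π = [0.2000, 0.2000, 0.3000, 0.1000, 0.2000], E[r] = 3.1000, γ^t·E[r] = 3.100000, running G = 3.100000
t=1: π = [0.2000, 0.1600, 0.2700, 0.1700, 0.2000], E[r] = 3.1900, γ^t·E[r] = 2.233000, running G = 5.333000
t=2: π = [0.1900, 0.1600, 0.2590, 0.1770, 0.2140], E[r] = 3.1370, γ^t·E[r] = 1.537130, running G = 6.870130
t=3: π = [0.1868, 0.1596, 0.2577, 0.1795, 0.2164], E[r] = 3.1297, γ^t·E[r] = 1.073487, running G = 7.943617
t=4: π = [0.1862, 0.1597, 0.2570, 0.1799, 0.2172], E[r] = 3.1263, γ^t·E[r] = 0.750627, running G = 8.694244
t=5: π = [0.1860, 0.1597, 0.2569, 0.1801, 0.2174], E[r] = 3.1259, γ^t·E[r] = 0.525364, running G = 9.219608
t=6: π = [0.1860, 0.1597, 0.2569, 0.1801, 0.2174], E[r] = 3.1257, γ^t·E[r] = 0.367731, running G = 9.587339
t=7: π = [0.1859, 0.1597, 0.2569, 0.1801, 0.2174], E[r] = 3.1256, γ^t·E[r] = 0.257410, running G = 9.844749

G = 9.8447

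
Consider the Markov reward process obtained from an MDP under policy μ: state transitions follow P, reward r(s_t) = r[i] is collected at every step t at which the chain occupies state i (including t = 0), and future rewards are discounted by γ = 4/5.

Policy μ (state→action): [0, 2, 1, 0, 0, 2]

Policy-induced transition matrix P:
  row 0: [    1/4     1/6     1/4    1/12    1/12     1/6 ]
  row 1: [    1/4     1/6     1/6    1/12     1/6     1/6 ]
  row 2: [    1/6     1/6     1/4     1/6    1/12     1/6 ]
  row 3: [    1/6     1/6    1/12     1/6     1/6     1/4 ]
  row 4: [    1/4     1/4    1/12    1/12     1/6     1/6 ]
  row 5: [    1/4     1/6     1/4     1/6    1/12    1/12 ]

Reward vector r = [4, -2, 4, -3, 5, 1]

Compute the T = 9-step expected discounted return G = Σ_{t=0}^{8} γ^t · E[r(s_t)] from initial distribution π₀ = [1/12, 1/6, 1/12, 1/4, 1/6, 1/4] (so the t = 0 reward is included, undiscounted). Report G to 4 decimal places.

t=0: π = [0.0833, 0.1667, 0.0833, 0.2500, 0.1667, 0.2500], E[r] = 0.6667, γ^t·E[r] = 0.666667, running G = 0.666667
t=1: π = [0.2222, 0.1806, 0.1667, 0.1319, 0.1319, 0.1667], E[r] = 1.6250, γ^t·E[r] = 1.300000, running G = 1.966667
t=2: π = [0.2251, 0.1777, 0.1910, 0.1221, 0.1204, 0.1638], E[r] = 1.7083, γ^t·E[r] = 1.093333, running G = 3.060000
t=3: π = [0.2239, 0.1767, 0.1948, 0.1231, 0.1183, 0.1632], E[r] = 1.7071, γ^t·E[r] = 0.874025, running G = 3.934025
t=4: π = [0.2235, 0.1765, 0.1950, 0.1234, 0.1182, 0.1633], E[r] = 1.7051, γ^t·E[r] = 0.698405, running G = 4.632430
t=5: π = [0.2235, 0.1765, 0.1950, 0.1235, 0.1182, 0.1633], E[r] = 1.7047, γ^t·E[r] = 0.558593, running G = 5.191023
t=6: π = [0.2235, 0.1765, 0.1950, 0.1235, 0.1182, 0.1633], E[r] = 1.7046, γ^t·E[r] = 0.446863, running G = 5.637886
t=7: π = [0.2235, 0.1765, 0.1950, 0.1235, 0.1182, 0.1633], E[r] = 1.7046, γ^t·E[r] = 0.357490, running G = 5.995376
t=8: π = [0.2235, 0.1765, 0.1950, 0.1235, 0.1182, 0.1633], E[r] = 1.7046, γ^t·E[r] = 0.285992, running G = 6.281368

G = 6.2814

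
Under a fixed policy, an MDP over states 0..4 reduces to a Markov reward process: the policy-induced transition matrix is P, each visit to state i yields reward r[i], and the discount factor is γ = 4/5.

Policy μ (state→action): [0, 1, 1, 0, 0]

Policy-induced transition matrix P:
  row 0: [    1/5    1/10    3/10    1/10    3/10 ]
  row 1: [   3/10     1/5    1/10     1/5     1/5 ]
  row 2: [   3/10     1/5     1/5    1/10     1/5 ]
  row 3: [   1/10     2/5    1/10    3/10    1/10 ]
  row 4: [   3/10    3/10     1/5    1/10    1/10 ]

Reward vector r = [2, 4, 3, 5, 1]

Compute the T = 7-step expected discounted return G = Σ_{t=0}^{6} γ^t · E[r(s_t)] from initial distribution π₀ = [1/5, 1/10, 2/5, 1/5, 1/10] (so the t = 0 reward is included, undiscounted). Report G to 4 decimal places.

t=0: π = [0.2000, 0.1000, 0.4000, 0.2000, 0.1000], E[r] = 3.1000, γ^t·E[r] = 3.100000, running G = 3.100000
t=1: π = [0.2400, 0.2300, 0.1900, 0.1500, 0.1900], E[r] = 2.9100, γ^t·E[r] = 2.328000, running G = 5.428000
t=2: π = [0.2460, 0.2250, 0.1860, 0.1530, 0.1900], E[r] = 2.9050, γ^t·E[r] = 1.859200, running G = 7.287200
t=3: π = [0.2448, 0.2250, 0.1868, 0.1531, 0.1903], E[r] = 2.9058, γ^t·E[r] = 1.487770, running G = 8.774970
t=4: π = [0.2449, 0.2252, 0.1867, 0.1531, 0.1901], E[r] = 2.9062, γ^t·E[r] = 1.190392, running G = 9.965361
t=5: π = [0.2449, 0.2251, 0.1867, 0.1531, 0.1902], E[r] = 2.9062, γ^t·E[r] = 0.952309, running G = 10.917670
t=6: π = [0.2449, 0.2252, 0.1867, 0.1531, 0.1902], E[r] = 2.9062, γ^t·E[r] = 0.761854, running G = 11.679524

G = 11.6795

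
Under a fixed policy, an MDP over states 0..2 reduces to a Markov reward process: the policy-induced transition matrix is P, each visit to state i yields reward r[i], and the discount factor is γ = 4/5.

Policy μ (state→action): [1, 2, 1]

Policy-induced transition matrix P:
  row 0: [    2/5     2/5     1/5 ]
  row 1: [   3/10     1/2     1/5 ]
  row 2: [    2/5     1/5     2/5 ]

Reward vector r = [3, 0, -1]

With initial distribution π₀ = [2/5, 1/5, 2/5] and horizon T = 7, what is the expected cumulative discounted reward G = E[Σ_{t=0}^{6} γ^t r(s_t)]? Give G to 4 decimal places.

G = 3.2877

t=0: π = [0.4000, 0.2000, 0.4000], E[r] = 0.8000, γ^t·E[r] = 0.800000, running G = 0.800000
t=1: π = [0.3800, 0.3400, 0.2800], E[r] = 0.8600, γ^t·E[r] = 0.688000, running G = 1.488000
t=2: π = [0.3660, 0.3780, 0.2560], E[r] = 0.8420, γ^t·E[r] = 0.538880, running G = 2.026880
t=3: π = [0.3622, 0.3866, 0.2512], E[r] = 0.8354, γ^t·E[r] = 0.427725, running G = 2.454605
t=4: π = [0.3613, 0.3884, 0.2502], E[r] = 0.8338, γ^t·E[r] = 0.341516, running G = 2.796121
t=5: π = [0.3612, 0.3888, 0.2500], E[r] = 0.8334, γ^t·E[r] = 0.273097, running G = 3.069218
t=6: π = [0.3611, 0.3889, 0.2500], E[r] = 0.8334, γ^t·E[r] = 0.218458, running G = 3.287676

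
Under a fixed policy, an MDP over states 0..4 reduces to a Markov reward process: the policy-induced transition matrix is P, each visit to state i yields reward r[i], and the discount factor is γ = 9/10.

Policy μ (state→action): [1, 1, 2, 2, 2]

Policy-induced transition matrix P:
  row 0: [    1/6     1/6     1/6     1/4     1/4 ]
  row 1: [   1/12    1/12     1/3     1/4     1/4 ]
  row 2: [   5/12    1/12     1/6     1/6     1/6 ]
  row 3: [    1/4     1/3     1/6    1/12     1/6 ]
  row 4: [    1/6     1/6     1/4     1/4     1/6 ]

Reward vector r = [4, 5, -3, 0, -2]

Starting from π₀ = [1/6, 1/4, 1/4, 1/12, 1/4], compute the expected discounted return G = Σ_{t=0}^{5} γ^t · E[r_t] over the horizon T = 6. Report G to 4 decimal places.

t=0: π = [0.1667, 0.2500, 0.2500, 0.0833, 0.2500], E[r] = 0.6667, γ^t·E[r] = 0.666667, running G = 0.666667
t=1: π = [0.2153, 0.1389, 0.2292, 0.2153, 0.2014], E[r] = 0.4653, γ^t·E[r] = 0.418750, running G = 1.085417
t=2: π = [0.2303, 0.1719, 0.2066, 0.1950, 0.1962], E[r] = 0.7685, γ^t·E[r] = 0.622500, running G = 1.707917
t=3: π = [0.2202, 0.1676, 0.2117, 0.2003, 0.2002], E[r] = 0.6838, γ^t·E[r] = 0.498480, running G = 2.206397
t=4: π = [0.2223, 0.1684, 0.2113, 0.1990, 0.1990], E[r] = 0.6996, γ^t·E[r] = 0.458984, running G = 2.665381
t=5: π = [0.2220, 0.1682, 0.2113, 0.1992, 0.1992], E[r] = 0.6966, γ^t·E[r] = 0.411361, running G = 3.076742

G = 3.0767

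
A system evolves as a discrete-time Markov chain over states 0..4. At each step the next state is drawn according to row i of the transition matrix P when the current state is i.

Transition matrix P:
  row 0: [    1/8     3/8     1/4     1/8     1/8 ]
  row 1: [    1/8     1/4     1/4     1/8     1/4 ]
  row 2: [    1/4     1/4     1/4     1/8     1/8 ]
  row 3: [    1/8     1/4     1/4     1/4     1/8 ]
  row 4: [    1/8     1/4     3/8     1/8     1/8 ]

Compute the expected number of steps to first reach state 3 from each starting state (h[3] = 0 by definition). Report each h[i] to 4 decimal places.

First-step conditioning: h[3] = 0; for i ≠ 3, h[i] = 1 + Σ_k P[i][k]·h[k].
  h[0] = 1 + 1/8·h[0] + 3/8·h[1] + 1/4·h[2] + 1/8·h[4]
  h[1] = 1 + 1/8·h[0] + 1/4·h[1] + 1/4·h[2] + 1/4·h[4]
  h[2] = 1 + 1/4·h[0] + 1/4·h[1] + 1/4·h[2] + 1/8·h[4]
  h[4] = 1 + 1/8·h[0] + 1/4·h[1] + 3/8·h[2] + 1/8·h[4]
Solving the 4×4 linear system over states ≠ 3 gives exactly h = [8, 8, 8, 0, 8] (h[3] = 0 is the target).

h = [8.0000, 8.0000, 8.0000, 0.0000, 8.0000]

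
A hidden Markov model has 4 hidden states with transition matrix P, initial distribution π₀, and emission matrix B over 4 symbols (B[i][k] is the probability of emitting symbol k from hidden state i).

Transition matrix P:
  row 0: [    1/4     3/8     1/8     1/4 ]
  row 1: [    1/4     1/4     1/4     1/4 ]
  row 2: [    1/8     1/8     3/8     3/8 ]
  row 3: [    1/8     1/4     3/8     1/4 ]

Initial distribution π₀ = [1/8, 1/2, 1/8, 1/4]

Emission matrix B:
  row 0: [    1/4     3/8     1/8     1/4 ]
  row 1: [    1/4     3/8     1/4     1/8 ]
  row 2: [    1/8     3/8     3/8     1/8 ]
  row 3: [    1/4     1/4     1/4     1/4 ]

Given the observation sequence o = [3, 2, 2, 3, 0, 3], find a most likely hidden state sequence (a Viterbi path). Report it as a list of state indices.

t=0: δ = [3.125e-02, 6.250e-02, 1.562e-02, 6.250e-02]  (obs o_0=3)
t=1: δ = [1.953e-03, 3.906e-03, 8.789e-03, 3.906e-03]  ψ = [1, 1, 3, 1]  (obs o_1=2)
t=2: δ = [1.373e-04, 2.747e-04, 1.236e-03, 8.240e-04]  ψ = [2, 2, 2, 2]  (obs o_2=2)
t=3: δ = [3.862e-05, 2.575e-05, 5.794e-05, 1.159e-04]  ψ = [2, 3, 2, 2]  (obs o_3=3)
t=4: δ = [3.621e-06, 7.242e-06, 5.431e-06, 7.242e-06]  ψ = [3, 3, 3, 3]  (obs o_4=0)
t=5: δ = [4.526e-07, 2.263e-07, 3.395e-07, 5.092e-07]  ψ = [1, 1, 3, 2]  (obs o_5=3)
backtrack: best end state = 3; path = [3, 2, 2, 3, 2, 3]

path = [3, 2, 2, 3, 2, 3]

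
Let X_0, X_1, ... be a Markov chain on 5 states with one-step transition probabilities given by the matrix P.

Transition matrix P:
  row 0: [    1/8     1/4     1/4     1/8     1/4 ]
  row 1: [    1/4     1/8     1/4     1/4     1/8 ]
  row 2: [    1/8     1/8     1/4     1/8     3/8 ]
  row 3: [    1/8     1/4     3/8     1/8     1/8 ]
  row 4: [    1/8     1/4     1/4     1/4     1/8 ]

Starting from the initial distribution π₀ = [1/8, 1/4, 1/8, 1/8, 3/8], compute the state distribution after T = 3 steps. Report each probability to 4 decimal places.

π = [0.1489, 0.1917, 0.2715, 0.1753, 0.2126]

t=0: π = [0.1250, 0.2500, 0.1250, 0.1250, 0.3750]
t=1: π = [0.1563, 0.2031, 0.2656, 0.2031, 0.1719]
t=2: π = [0.1504, 0.1914, 0.2754, 0.1719, 0.2109]
t=3: π = [0.1489, 0.1917, 0.2715, 0.1753, 0.2126]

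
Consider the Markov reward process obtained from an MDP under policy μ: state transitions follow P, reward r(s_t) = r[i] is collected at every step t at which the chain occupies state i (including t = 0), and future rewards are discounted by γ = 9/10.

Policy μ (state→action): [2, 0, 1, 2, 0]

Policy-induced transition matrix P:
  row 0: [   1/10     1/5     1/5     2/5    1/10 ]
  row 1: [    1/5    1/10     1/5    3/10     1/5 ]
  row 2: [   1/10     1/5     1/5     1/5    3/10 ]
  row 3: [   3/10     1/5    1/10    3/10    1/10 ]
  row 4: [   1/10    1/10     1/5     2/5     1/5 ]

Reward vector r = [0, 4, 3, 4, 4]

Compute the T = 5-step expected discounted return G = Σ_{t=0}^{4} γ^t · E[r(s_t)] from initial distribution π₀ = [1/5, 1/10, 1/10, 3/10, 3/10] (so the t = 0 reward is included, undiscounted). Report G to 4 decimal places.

t=0: π = [0.2000, 0.1000, 0.1000, 0.3000, 0.3000], E[r] = 3.1000, γ^t·E[r] = 3.100000, running G = 3.100000
t=1: π = [0.1700, 0.1600, 0.1700, 0.3400, 0.1600], E[r] = 3.1500, γ^t·E[r] = 2.835000, running G = 5.935000
t=2: π = [0.1840, 0.1680, 0.1660, 0.3160, 0.1660], E[r] = 3.0980, γ^t·E[r] = 2.509380, running G = 8.444380
t=3: π = [0.1800, 0.1666, 0.1684, 0.3184, 0.1666], E[r] = 3.1116, γ^t·E[r] = 2.268356, running G = 10.712736
t=4: π = [0.1803, 0.1667, 0.1682, 0.3178, 0.1670], E[r] = 3.1105, γ^t·E[r] = 2.040786, running G = 12.753522

G = 12.7535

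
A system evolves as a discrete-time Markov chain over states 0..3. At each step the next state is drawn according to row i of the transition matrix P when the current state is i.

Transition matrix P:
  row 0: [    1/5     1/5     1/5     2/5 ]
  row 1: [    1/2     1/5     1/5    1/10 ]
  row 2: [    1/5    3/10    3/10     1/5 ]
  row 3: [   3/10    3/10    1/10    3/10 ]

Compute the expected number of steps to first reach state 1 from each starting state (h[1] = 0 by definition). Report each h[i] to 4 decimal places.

First-step conditioning: h[1] = 0; for i ≠ 1, h[i] = 1 + Σ_k P[i][k]·h[k].
  h[0] = 1 + 1/5·h[0] + 1/5·h[2] + 2/5·h[3]
  h[2] = 1 + 1/5·h[0] + 3/10·h[2] + 1/5·h[3]
  h[3] = 1 + 3/10·h[0] + 1/10·h[2] + 3/10·h[3]
Solving the 3×3 linear system over states ≠ 1 gives exactly h = [485/122, 0, 220/61, 445/122] (h[1] = 0 is the target).

h = [3.9754, 0.0000, 3.6066, 3.6475]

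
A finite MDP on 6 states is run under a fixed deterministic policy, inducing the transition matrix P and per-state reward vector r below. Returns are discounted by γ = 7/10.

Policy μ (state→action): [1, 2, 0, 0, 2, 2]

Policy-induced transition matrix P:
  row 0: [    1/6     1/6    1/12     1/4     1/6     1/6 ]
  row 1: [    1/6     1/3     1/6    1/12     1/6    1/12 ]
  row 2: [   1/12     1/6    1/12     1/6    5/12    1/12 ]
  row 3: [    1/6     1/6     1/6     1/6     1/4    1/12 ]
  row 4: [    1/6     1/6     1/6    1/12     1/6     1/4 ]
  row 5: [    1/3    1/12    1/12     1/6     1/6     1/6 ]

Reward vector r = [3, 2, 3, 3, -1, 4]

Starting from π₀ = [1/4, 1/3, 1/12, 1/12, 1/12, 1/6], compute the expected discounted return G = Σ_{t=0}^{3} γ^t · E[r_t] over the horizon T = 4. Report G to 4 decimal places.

t=0: π = [0.2500, 0.3333, 0.0833, 0.0833, 0.0833, 0.1667], E[r] = 2.5000, γ^t·E[r] = 2.500000, running G = 2.500000
t=1: π = [0.1875, 0.2083, 0.1250, 0.1528, 0.1944, 0.1319], E[r] = 2.1458, γ^t·E[r] = 1.502083, running G = 4.002083
t=2: π = [0.1782, 0.1904, 0.1296, 0.1487, 0.2106, 0.1424], E[r] = 2.1094, γ^t·E[r] = 1.033594, running G = 5.035677
t=3: π = [0.1796, 0.1865, 0.1291, 0.1481, 0.2115, 0.1452], E[r] = 2.1128, γ^t·E[r] = 0.724674, running G = 5.760351

G = 5.7604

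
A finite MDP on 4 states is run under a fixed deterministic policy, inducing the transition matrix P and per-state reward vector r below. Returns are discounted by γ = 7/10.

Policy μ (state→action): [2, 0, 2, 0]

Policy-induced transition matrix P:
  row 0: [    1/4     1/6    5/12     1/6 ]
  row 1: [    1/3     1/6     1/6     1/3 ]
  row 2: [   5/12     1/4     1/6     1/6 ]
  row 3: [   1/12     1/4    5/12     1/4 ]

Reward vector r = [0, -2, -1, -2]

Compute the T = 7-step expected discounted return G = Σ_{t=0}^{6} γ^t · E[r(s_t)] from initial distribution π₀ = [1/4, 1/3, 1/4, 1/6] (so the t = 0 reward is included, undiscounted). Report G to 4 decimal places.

G = -3.6174

t=0: π = [0.2500, 0.3333, 0.2500, 0.1667], E[r] = -1.2500, γ^t·E[r] = -1.250000, running G = -1.250000
t=1: π = [0.2917, 0.2014, 0.2708, 0.2361], E[r] = -1.1458, γ^t·E[r] = -0.802083, running G = -2.052083
t=2: π = [0.2726, 0.2089, 0.2986, 0.2199], E[r] = -1.1563, γ^t·E[r] = -0.566563, running G = -2.618646
t=3: π = [0.2805, 0.2099, 0.2898, 0.2198], E[r] = -1.1492, γ^t·E[r] = -0.394162, running G = -3.012808
t=4: π = [0.2792, 0.2091, 0.2918, 0.2200], E[r] = -1.1499, γ^t·E[r] = -0.276102, running G = -3.288910
t=5: π = [0.2794, 0.2093, 0.2914, 0.2199], E[r] = -1.1498, γ^t·E[r] = -0.193242, running G = -3.482151
t=6: π = [0.2794, 0.2093, 0.2915, 0.2199], E[r] = -1.1498, γ^t·E[r] = -0.135270, running G = -3.617421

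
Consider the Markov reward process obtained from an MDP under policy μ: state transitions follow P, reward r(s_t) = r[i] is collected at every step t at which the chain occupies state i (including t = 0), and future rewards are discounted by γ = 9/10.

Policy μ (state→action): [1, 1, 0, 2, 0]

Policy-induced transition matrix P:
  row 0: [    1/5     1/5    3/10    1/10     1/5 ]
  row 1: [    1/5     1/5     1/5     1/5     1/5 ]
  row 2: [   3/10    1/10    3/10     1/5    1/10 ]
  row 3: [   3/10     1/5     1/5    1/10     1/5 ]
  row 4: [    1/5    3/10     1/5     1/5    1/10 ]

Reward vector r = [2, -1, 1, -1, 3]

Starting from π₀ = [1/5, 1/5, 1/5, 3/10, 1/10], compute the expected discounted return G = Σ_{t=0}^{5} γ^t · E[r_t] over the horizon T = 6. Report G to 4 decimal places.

G = 3.6019

t=0: π = [0.2000, 0.2000, 0.2000, 0.3000, 0.1000], E[r] = 0.4000, γ^t·E[r] = 0.400000, running G = 0.400000
t=1: π = [0.2500, 0.1900, 0.2400, 0.1500, 0.1700], E[r] = 0.9100, γ^t·E[r] = 0.819000, running G = 1.219000
t=2: π = [0.2390, 0.1930, 0.2490, 0.1600, 0.1590], E[r] = 0.8510, γ^t·E[r] = 0.689310, running G = 1.908310
t=3: π = [0.2409, 0.1910, 0.2488, 0.1601, 0.1592], E[r] = 0.8571, γ^t·E[r] = 0.624826, running G = 2.533136
t=4: π = [0.2409, 0.1910, 0.2490, 0.1599, 0.1592], E[r] = 0.8574, γ^t·E[r] = 0.562547, running G = 3.095683
t=5: π = [0.2409, 0.1910, 0.2490, 0.1599, 0.1592], E[r] = 0.8574, γ^t·E[r] = 0.506265, running G = 3.601948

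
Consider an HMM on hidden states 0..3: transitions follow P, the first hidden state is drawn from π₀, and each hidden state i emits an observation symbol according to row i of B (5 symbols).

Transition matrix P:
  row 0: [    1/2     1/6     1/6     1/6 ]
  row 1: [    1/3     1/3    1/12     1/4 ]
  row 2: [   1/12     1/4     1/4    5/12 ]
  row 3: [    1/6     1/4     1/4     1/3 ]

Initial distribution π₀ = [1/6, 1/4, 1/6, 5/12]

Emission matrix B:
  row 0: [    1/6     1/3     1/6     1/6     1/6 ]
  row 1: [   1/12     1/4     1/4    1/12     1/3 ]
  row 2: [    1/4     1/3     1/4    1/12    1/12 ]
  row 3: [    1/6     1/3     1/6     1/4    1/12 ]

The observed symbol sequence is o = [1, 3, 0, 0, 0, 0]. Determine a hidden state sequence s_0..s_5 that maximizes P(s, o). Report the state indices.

path = [0, 0, 0, 0, 0, 0]

t=0: δ = [5.556e-02, 6.250e-02, 5.556e-02, 1.389e-01]  (obs o_0=1)
t=1: δ = [4.630e-03, 2.894e-03, 2.894e-03, 1.157e-02]  ψ = [0, 3, 3, 3]  (obs o_1=3)
t=2: δ = [3.858e-04, 2.411e-04, 7.234e-04, 6.430e-04]  ψ = [0, 3, 3, 3]  (obs o_2=0)
t=3: δ = [3.215e-05, 1.507e-05, 4.521e-05, 5.023e-05]  ψ = [0, 2, 2, 2]  (obs o_3=0)
t=4: δ = [2.679e-06, 1.047e-06, 3.140e-06, 3.140e-06]  ψ = [0, 3, 3, 2]  (obs o_4=0)
t=5: δ = [2.233e-07, 6.541e-08, 1.962e-07, 2.180e-07]  ψ = [0, 2, 2, 2]  (obs o_5=0)
backtrack: best end state = 0; path = [0, 0, 0, 0, 0, 0]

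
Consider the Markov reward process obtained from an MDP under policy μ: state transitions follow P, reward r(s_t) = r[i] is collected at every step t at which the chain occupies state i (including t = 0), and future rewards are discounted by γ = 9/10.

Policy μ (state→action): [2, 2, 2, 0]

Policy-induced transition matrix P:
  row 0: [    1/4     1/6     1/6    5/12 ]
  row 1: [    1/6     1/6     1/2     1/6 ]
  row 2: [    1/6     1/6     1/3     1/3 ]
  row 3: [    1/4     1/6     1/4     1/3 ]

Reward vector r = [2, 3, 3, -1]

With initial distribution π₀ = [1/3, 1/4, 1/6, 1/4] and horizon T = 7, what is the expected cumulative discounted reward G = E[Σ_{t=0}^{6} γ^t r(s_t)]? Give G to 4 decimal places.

t=0: π = [0.3333, 0.2500, 0.1667, 0.2500], E[r] = 1.6667, γ^t·E[r] = 1.666667, running G = 1.666667
t=1: π = [0.2153, 0.1667, 0.2986, 0.3194], E[r] = 1.5069, γ^t·E[r] = 1.356250, running G = 3.022917
t=2: π = [0.2112, 0.1667, 0.2986, 0.3235], E[r] = 1.4948, γ^t·E[r] = 1.210781, running G = 4.233698
t=3: π = [0.2112, 0.1667, 0.2989, 0.3232], E[r] = 1.4961, γ^t·E[r] = 1.090688, running G = 5.324385
t=4: π = [0.2112, 0.1667, 0.2990, 0.3232], E[r] = 1.4962, γ^t·E[r] = 0.981637, running G = 6.306023
t=5: π = [0.2112, 0.1667, 0.2990, 0.3232], E[r] = 1.4962, γ^t·E[r] = 0.883480, running G = 7.189503
t=6: π = [0.2112, 0.1667, 0.2990, 0.3232], E[r] = 1.4962, γ^t·E[r] = 0.795133, running G = 7.984636

G = 7.9846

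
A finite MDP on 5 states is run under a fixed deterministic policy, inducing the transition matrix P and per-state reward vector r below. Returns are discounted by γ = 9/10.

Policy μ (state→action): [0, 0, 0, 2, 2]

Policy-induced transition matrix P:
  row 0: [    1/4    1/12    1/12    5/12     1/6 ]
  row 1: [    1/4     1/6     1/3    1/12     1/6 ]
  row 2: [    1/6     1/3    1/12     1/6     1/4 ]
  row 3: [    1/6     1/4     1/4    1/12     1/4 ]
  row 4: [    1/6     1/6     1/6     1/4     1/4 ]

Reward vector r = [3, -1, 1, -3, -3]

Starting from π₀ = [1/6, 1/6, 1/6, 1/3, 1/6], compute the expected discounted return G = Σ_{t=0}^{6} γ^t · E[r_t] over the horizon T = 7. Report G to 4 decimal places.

t=0: π = [0.1667, 0.1667, 0.1667, 0.3333, 0.1667], E[r] = -1.0000, γ^t·E[r] = -1.000000, running G = -1.000000
t=1: π = [0.1944, 0.2083, 0.1944, 0.1806, 0.2222], E[r] = -0.6389, γ^t·E[r] = -0.575000, running G = -1.575000
t=2: π = [0.2002, 0.1979, 0.1840, 0.2014, 0.2164], E[r] = -0.6667, γ^t·E[r] = -0.540000, running G = -2.115000
t=3: π = [0.1998, 0.1974, 0.1844, 0.2015, 0.2168], E[r] = -0.6684, γ^t·E[r] = -0.487266, running G = -2.602266
t=4: π = [0.1998, 0.1975, 0.1843, 0.2015, 0.2169], E[r] = -0.6689, γ^t·E[r] = -0.438877, running G = -3.041142
t=5: π = [0.1998, 0.1975, 0.1844, 0.2014, 0.2169], E[r] = -0.6688, γ^t·E[r] = -0.394926, running G = -3.436069
t=6: π = [0.1998, 0.1975, 0.1844, 0.2014, 0.2169], E[r] = -0.6688, γ^t·E[r] = -0.355444, running G = -3.791513

G = -3.7915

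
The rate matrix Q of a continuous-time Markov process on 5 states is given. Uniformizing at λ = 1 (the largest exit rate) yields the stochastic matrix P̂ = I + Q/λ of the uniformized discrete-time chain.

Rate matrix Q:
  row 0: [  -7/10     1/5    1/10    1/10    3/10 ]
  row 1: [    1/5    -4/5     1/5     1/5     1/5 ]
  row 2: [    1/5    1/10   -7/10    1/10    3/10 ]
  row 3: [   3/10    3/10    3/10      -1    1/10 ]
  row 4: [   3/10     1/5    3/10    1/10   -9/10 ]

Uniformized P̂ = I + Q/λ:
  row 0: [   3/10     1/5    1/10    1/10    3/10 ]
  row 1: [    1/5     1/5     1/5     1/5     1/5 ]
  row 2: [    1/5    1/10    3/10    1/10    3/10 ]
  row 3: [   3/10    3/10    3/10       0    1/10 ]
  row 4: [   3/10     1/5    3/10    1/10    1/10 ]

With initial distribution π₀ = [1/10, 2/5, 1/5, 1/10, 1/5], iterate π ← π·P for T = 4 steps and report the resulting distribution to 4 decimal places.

π = [0.2583, 0.1879, 0.2297, 0.1079, 0.2162]

t=0: π = [0.1000, 0.4000, 0.2000, 0.1000, 0.2000]
t=1: π = [0.2400, 0.1900, 0.2400, 0.1300, 0.2000]
t=2: π = [0.2570, 0.1890, 0.2330, 0.1060, 0.2150]
t=3: π = [0.2578, 0.1873, 0.2297, 0.1083, 0.2169]
t=4: π = [0.2583, 0.1879, 0.2297, 0.1079, 0.2162]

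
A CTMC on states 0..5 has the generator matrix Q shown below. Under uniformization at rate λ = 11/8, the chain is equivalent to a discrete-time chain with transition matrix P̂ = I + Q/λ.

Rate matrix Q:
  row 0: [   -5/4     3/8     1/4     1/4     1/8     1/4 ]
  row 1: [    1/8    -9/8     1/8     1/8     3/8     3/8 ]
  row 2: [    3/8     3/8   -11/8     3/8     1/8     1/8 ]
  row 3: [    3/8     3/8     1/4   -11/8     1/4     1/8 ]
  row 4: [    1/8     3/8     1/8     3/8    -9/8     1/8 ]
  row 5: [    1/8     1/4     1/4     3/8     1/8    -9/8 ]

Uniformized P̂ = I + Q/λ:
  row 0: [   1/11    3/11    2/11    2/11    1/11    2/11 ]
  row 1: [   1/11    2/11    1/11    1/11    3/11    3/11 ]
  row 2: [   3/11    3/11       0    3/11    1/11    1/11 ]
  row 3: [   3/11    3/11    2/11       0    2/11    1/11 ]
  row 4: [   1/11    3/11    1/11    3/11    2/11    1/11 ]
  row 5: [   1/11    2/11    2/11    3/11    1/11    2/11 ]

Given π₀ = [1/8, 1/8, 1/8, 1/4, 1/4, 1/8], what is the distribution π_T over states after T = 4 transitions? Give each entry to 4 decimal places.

π = [0.1444, 0.2365, 0.1230, 0.1701, 0.1644, 0.1616]

t=0: π = [0.1250, 0.1250, 0.1250, 0.2500, 0.2500, 0.1250]
t=1: π = [0.1591, 0.2500, 0.1250, 0.1705, 0.1591, 0.1364]
t=2: π = [0.1446, 0.2376, 0.1219, 0.1663, 0.1663, 0.1632]
t=3: π = [0.1433, 0.2363, 0.1229, 0.1710, 0.1644, 0.1621]
t=4: π = [0.1444, 0.2365, 0.1230, 0.1701, 0.1644, 0.1616]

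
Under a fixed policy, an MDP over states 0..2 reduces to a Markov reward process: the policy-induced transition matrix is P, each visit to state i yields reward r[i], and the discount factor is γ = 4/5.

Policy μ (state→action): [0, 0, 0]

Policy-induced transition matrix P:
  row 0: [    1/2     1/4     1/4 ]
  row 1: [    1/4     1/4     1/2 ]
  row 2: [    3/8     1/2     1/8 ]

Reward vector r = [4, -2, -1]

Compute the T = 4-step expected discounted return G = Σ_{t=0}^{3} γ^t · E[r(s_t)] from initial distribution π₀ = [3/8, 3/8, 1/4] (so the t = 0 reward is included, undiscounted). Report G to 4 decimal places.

t=0: π = [0.3750, 0.3750, 0.2500], E[r] = 0.5000, γ^t·E[r] = 0.500000, running G = 0.500000
t=1: π = [0.3750, 0.3125, 0.3125], E[r] = 0.5625, γ^t·E[r] = 0.450000, running G = 0.950000
t=2: π = [0.3828, 0.3281, 0.2891], E[r] = 0.5859, γ^t·E[r] = 0.375000, running G = 1.325000
t=3: π = [0.3818, 0.3223, 0.2959], E[r] = 0.5869, γ^t·E[r] = 0.300500, running G = 1.625500

G = 1.6255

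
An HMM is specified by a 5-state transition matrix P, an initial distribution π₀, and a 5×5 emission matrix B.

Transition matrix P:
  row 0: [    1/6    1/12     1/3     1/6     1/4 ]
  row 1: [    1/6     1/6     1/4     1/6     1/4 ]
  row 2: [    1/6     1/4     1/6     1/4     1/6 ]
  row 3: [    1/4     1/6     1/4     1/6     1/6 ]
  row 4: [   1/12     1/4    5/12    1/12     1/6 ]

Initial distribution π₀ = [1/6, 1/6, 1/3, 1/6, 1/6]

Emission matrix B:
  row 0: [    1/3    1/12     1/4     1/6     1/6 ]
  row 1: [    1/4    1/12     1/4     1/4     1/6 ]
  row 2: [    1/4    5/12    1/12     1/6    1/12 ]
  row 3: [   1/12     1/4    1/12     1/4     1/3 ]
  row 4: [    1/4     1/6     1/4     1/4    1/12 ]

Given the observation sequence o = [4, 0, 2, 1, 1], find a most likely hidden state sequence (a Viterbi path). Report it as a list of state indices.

t=0: δ = [2.778e-02, 2.778e-02, 2.778e-02, 5.556e-02, 1.389e-02]  (obs o_0=4)
t=1: δ = [4.630e-03, 2.315e-03, 3.472e-03, 7.716e-04, 2.315e-03]  ψ = [3, 3, 3, 3, 3]  (obs o_1=0)
t=2: δ = [1.929e-04, 2.170e-04, 1.286e-04, 7.234e-05, 2.894e-04]  ψ = [0, 2, 0, 2, 0]  (obs o_2=2)
t=3: δ = [3.014e-06, 6.028e-06, 5.023e-05, 9.042e-06, 9.042e-06]  ψ = [1, 4, 4, 1, 1]  (obs o_3=1)
t=4: δ = [6.977e-07, 1.047e-06, 3.489e-06, 3.140e-06, 1.395e-06]  ψ = [2, 2, 2, 2, 2]  (obs o_4=1)
backtrack: best end state = 2; path = [3, 0, 4, 2, 2]

path = [3, 0, 4, 2, 2]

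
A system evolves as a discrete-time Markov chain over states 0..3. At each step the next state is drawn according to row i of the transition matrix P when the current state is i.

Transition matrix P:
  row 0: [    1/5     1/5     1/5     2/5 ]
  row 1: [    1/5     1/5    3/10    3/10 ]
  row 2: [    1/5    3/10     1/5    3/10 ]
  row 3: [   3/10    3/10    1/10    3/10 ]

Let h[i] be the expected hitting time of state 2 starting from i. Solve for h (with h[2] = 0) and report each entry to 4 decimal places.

h = [5.2857, 4.7143, 0.0000, 5.7143]

First-step conditioning: h[2] = 0; for i ≠ 2, h[i] = 1 + Σ_k P[i][k]·h[k].
  h[0] = 1 + 1/5·h[0] + 1/5·h[1] + 2/5·h[3]
  h[1] = 1 + 1/5·h[0] + 1/5·h[1] + 3/10·h[3]
  h[3] = 1 + 3/10·h[0] + 3/10·h[1] + 3/10·h[3]
Solving the 3×3 linear system over states ≠ 2 gives exactly h = [37/7, 33/7, 0, 40/7] (h[2] = 0 is the target).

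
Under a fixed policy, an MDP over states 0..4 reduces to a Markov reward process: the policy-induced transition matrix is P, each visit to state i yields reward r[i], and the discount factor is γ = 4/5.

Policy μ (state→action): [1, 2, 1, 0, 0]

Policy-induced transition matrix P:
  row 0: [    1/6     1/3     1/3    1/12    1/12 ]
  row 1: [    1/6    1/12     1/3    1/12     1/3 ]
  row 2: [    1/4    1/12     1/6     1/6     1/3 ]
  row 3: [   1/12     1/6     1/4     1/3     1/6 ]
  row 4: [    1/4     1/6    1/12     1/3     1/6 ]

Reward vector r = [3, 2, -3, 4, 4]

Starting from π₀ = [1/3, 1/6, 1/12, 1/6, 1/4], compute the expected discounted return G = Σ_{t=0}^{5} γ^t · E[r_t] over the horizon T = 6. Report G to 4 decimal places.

t=0: π = [0.3333, 0.1667, 0.0833, 0.1667, 0.2500], E[r] = 2.7500, γ^t·E[r] = 2.750000, running G = 2.750000
t=1: π = [0.1806, 0.2014, 0.2431, 0.1944, 0.1806], E[r] = 1.7153, γ^t·E[r] = 1.372222, running G = 4.122222
t=2: π = [0.1858, 0.1597, 0.2315, 0.1973, 0.2257], E[r] = 1.8744, γ^t·E[r] = 1.199630, running G = 5.321852
t=3: π = [0.1883, 0.1650, 0.2219, 0.2084, 0.2164], E[r] = 1.9284, γ^t·E[r] = 0.987358, running G = 6.309210
t=4: π = [0.1858, 0.1658, 0.2249, 0.2080, 0.2155], E[r] = 1.9083, γ^t·E[r] = 0.781648, running G = 7.090858
t=5: π = [0.1860, 0.1651, 0.2247, 0.2079, 0.2163], E[r] = 1.9112, γ^t·E[r] = 0.626278, running G = 7.717136

G = 7.7171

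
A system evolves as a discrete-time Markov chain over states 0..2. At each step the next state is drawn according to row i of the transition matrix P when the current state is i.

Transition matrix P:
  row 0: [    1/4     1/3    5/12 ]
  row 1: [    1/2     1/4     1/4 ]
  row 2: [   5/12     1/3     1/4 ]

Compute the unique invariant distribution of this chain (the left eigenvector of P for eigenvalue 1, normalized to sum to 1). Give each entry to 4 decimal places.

Balance equations π_j = Σ_i π_i·P[i][j]:
  π_0 = 1/4·π_0 + 1/2·π_1 + 5/12·π_2
  π_1 = 1/3·π_0 + 1/4·π_1 + 1/3·π_2
  normalize: π_0 + π_1 + π_2 = 1
Solving the linear system gives exactly π = [69/182, 4/13, 57/182].

π = [0.3791, 0.3077, 0.3132]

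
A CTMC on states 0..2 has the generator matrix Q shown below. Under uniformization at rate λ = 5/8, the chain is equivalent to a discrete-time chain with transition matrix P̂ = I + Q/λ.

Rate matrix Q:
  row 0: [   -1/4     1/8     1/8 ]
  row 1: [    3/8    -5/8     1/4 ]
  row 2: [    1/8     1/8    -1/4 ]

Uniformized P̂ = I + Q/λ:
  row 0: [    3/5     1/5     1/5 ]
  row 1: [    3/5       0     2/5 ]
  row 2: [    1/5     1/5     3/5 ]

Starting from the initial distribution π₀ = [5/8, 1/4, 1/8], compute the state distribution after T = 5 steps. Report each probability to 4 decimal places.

t=0: π = [0.6250, 0.2500, 0.1250]
t=1: π = [0.5500, 0.1500, 0.3000]
t=2: π = [0.4800, 0.1700, 0.3500]
t=3: π = [0.4600, 0.1660, 0.3740]
t=4: π = [0.4504, 0.1668, 0.3828]
t=5: π = [0.4469, 0.1666, 0.3865]

π = [0.4469, 0.1666, 0.3865]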